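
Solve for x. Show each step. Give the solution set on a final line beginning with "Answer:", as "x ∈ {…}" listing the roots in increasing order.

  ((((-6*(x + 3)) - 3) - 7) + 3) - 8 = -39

Step 1. [((((-6*(x + 3)) - 3) - 7) + 3) - 8 = -39] 8 comes off first (add 8) ⇒ sub: (((-6*(x + 3)) - 3) - 7) + 3 = -31.
Step 2. [(((-6*(x + 3)) - 3) - 7) + 3 = -31] peel the +3: subtract 3 from each side ⇒ sub: ((-6*(x + 3)) - 3) - 7 = -34.
Step 3. [((-6*(x + 3)) - 3) - 7 = -34] peel the -7: add 7 from each side ⇒ sub: (-6*(x + 3)) - 3 = -27.
Step 4. [(-6*(x + 3)) - 3 = -27] -3 is outermost — add 3 both sides. So sub: -6*(x + 3) = -24.
Step 5. [-6*(x + 3) = -24] -6 out front; divide by -6. So div: x + 3 = 4.
Step 6. [x + 3 = 4] 3 comes off first (subtract 3), so sub: x = 1.

Answer: x ∈ {1}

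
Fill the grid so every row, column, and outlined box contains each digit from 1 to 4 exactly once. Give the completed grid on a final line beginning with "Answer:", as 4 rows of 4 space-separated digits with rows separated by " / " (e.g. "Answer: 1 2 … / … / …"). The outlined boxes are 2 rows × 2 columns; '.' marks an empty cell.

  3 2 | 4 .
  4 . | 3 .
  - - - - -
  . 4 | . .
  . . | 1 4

Step 1. [r3c3∈{2}] only 2 remains possible at r3c3. So r3c3=2.
Step 2. [r2c2∈{1}] nothing but 1 survives at r2c2, so r2c2=1.
Step 3. [r4c2∈{3}] r4c2 is down to just 3 ⇒ r4c2=3.
Step 4. [r3c4∈{3}] r3c4's peers cover all but 3 ⇒ r3c4=3.
Step 5. [r3c1∈{1}] r3c1 is down to just 1 ⇒ r3c1=1.
Step 6. [r2c4∈{2}] r2c4 has the single candidate 2 ⇒ r2c4=2.
Step 7. [r4c1∈{2}] r4c1 is down to just 2, so r4c1=2.
Step 8. [r1c4∈{1}] r1c4's peers cover all but 1, so r1c4=1.

Answer: 3 2 4 1 / 4 1 3 2 / 1 4 2 3 / 2 3 1 4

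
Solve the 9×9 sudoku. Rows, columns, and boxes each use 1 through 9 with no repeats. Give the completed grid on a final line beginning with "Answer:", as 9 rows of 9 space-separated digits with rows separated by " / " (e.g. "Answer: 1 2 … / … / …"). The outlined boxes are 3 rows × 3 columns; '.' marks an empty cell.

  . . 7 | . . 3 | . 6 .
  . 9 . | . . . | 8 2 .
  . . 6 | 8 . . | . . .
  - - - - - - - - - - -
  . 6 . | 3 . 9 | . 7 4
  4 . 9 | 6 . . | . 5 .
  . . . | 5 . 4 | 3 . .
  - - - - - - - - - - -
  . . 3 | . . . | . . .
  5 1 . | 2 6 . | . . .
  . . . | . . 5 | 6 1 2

Step 1. [r9c5∈{3,4,7,8,9}] r9c5 is the only open cell in row 9 admitting 3. So r9c5=3.
Step 2. [r4c3∈{1,2,5,8}] in row 4, 5 fits only at r4c3. So r4c3=5.
Step 3. [r6c3∈{1,2,8}] across col 3, 2 lands solely at r6c3 ⇒ r6c3=2.
Step 4. [r2c3∈{1,4}] col 3 places 1 nowhere but r2c3, so r2c3=1.
Step 5. [r7c1∈{2,6,7,8,9}] in row 7, 6 fits only at r7c1, so r7c1=6.
Step 6. [r7c2∈{2,4,7,8}] row 7 places 2 nowhere but r7c2. So r7c2=2.
Step 7. [r5c2∈{3,7,8}] 3 has one home in row 5: r5c2 ⇒ r5c2=3.
Step 8. [r6c9∈{1,6,8,9}] row 6 places 6 nowhere but r6c9. So r6c9=6.
Step 9. [r6c8∈{8,9}] across row 6, 9 lands solely at r6c8 ⇒ r6c8=9.
Step 10. [r5c9∈{1,8}] across box 6, 8 lands solely at r5c9, so r5c9=8.
Step 11. [r9c1∈{7,8,9}] in col 1, 9 fits only at r9c1. So r9c1=9.
Step 12. [r6c1∈{1,7,8}] 7 has one home in col 1: r6c1, so r6c1=7.
Step 13. [r6c5∈{1,8}] 1 has one home in row 6: r6c5 ⇒ r6c5=1.
Step 14. [r5c7∈{1,2}] 1 has one home in row 5: r5c7, so r5c7=1.
Step 15. [r4c5∈{2,8}] in box 5, 8 fits only at r4c5, so r4c5=8.
Step 16. [r9c2∈{4,7,8}] r9c2 is the only open cell in col 2 admitting 7, so r9c2=7.
Step 17. [r9c4∈{4}] r9c4 has the single candidate 4. So r9c4=4.
Step 18. [r2c4∈{7}] r2c4 has the single candidate 7. So r2c4=7.
Step 19. [r2c5∈{4,5}] across row 2, 4 lands solely at r2c5 ⇒ r2c5=4.
Step 20. [r2c9∈{3,5}] 5 has one home in row 2: r2c9. So r2c9=5.
Step 21. [r7c7∈{4,5,7,9}] across row 7, 5 lands solely at r7c7 ⇒ r7c7=5.
Step 22. [r7c8∈{4,8}] 4 has one home in row 7: r7c8 ⇒ r7c8=4.
Step 23. [r8c8∈{3,8}] across col 8, 8 lands solely at r8c8, so r8c8=8.
Step 24. [r8c6∈{7}] only 7 remains possible at r8c6 ⇒ r8c6=7.
Step 25. [r7c5∈{9}] r7c5's peers cover all but 9 ⇒ r7c5=9.
Step 26. [r3c7∈{4,7,9}] col 7 places 7 nowhere but r3c7 ⇒ r3c7=7.
Step 27. [r3c9∈{1,3,9}] in row 3, 9 fits only at r3c9. So r3c9=9.
Step 28. [r3c6∈{1,2}] row 3 places 1 nowhere but r3c6, so r3c6=1.
Step 29. [r1c1∈{2,8}] col 1 places 8 nowhere but r1c1, so r1c1=8.
Step 30. [r1c5∈{2,5}] r1c5 is the only open cell in row 1 admitting 2. So r1c5=2.
Step 31. [r3c2∈{4,5}] r3c2 is the only open cell in row 3 admitting 4 ⇒ r3c2=4.
Step 32. [r3c1∈{2,3}] r3c1 is the only open cell in row 3 admitting 2, so r3c1=2.
Step 33. [r5c5∈{7}] r5c5 has the single candidate 7 ⇒ r5c5=7.
Step 34. [r1c4∈{9}] only 9 remains possible at r1c4. So r1c4=9.
Step 35. [r4c1∈{1}] r4c1 is down to just 1 ⇒ r4c1=1.
Step 36. [r3c8∈{3}] r3c8 has the single candidate 3, so r3c8=3.
Step 37. [r4c7∈{2}] r4c7 has the single candidate 2. So r4c7=2.
Step 38. [r8c9∈{3}] r8c9 is down to just 3, so r8c9=3.
Step 39. [r8c7∈{9}] r8c7 is down to just 9, so r8c7=9.
Step 40. [r3c5∈{5}] r3c5 has the single candidate 5. So r3c5=5.
Step 41. [r5c6∈{2}] r5c6's peers cover all but 2. So r5c6=2.
Step 42. [r2c1∈{3}] r2c1's peers cover all but 3 ⇒ r2c1=3.
Step 43. [r7c9∈{7}] nothing but 7 survives at r7c9 ⇒ r7c9=7.
Step 44. [r6c2∈{8}] only 8 remains possible at r6c2, so r6c2=8.
Step 45. [r1c9∈{1}] r1c9 is down to just 1 ⇒ r1c9=1.
Step 46. [r1c7∈{4}] r1c7 is down to just 4, so r1c7=4.
Step 47. [r1c2∈{5}] r1c2 has the single candidate 5, so r1c2=5.
Step 48. [r8c3∈{4}] r8c3's peers cover all but 4. So r8c3=4.
Step 49. [r7c6∈{8}] r7c6 is down to just 8. So r7c6=8.
Step 50. [r7c4∈{1}] only 1 remains possible at r7c4 ⇒ r7c4=1.
Step 51. [r9c3∈{8}] nothing but 8 survives at r9c3. So r9c3=8.
Step 52. [r2c6∈{6}] only 6 remains possible at r2c6. So r2c6=6.

Answer: 8 5 7 9 2 3 4 6 1 / 3 9 1 7 4 6 8 2 5 / 2 4 6 8 5 1 7 3 9 / 1 6 5 3 8 9 2 7 4 / 4 3 9 6 7 2 1 5 8 / 7 8 2 5 1 4 3 9 6 / 6 2 3 1 9 8 5 4 7 / 5 1 4 2 6 7 9 8 3 / 9 7 8 4 3 5 6 1 2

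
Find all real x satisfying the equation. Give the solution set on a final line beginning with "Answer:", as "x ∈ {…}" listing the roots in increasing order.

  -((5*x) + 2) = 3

Step 1. [-((5*x) + 2) = 3] LHS negated; negate both sides. So neg: (5*x) + 2 = -3.
Step 2. [(5*x) + 2 = -3] the outer +2 inverts by subtracting 2. So sub: 5*x = -5.
Step 3. [5*x = -5] 5 out front; divide by 5. So div: x = -1.

Answer: x ∈ {-1}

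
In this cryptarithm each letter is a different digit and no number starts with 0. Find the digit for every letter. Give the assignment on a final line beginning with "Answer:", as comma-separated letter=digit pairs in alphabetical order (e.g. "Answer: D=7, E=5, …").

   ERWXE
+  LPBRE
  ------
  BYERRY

Step 1. [col 1: E + E ≡ Y (mod 10)] no forcing yet in column 1 (carry-in 0); E=5 is free and consistent — try it ⇒ E=5.
Step 2. [col 1: E + E ≡ Y (mod 10)] column 1 reads E+E+carry(0)=Y with E=5; with digits 5 already taken and all letters distinct, the only value for Y is 0, so Y=0.
Step 3. [B] adding two 5-digit numbers gives at most 5+1 digits, and here it does — B is that final carry and must be 1 ⇒ B=1.
Step 4. [col 2: X + R ≡ R (mod 10)] from column 2 (nothing yet, carry-in 1, digits 0,1,5 already taken and all letters distinct): X must equal 9, so X=9.
Step 5. [col 2: X + R ≡ R (mod 10)] R=8 is one option consistent with column 2 (X + R ≡ R (mod 10), carry-in 1) — take it ⇒ R=8.
Step 6. [col 3: W + B ≡ R (mod 10)] column 3: given B=1, R=8, carry-in 1, and digits 0,1,5,8,9 already taken and all letters distinct, W+B≡R (mod 10) forces W=6 ⇒ W=6.
Step 7. [col 4: R + P ≡ E (mod 10)] column 4 reads R+P+carry(0)=E with R=8, E=5; with digits 0,1,5,6,8,9 already taken and all letters distinct, the only value for P is 7, so P=7.
Step 8. [col 5: E + L ≡ Y (mod 10)] column 5 reads E+L+carry(1)=Y with E=5, Y=0; with digits 0,1,5,6,7,8,9 already taken and all letters distinct, the only value for L is 4, so L=4.

Answer: B=1, E=5, L=4, P=7, R=8, W=6, X=9, Y=0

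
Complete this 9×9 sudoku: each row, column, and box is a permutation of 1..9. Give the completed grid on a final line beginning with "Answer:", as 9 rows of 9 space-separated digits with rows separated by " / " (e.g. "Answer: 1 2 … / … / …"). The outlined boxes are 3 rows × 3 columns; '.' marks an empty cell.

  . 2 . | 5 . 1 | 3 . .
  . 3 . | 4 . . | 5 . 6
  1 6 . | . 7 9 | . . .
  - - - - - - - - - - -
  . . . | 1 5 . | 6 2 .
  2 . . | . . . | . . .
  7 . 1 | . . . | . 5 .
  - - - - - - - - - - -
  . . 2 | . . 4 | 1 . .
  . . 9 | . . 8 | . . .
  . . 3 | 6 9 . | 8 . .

Step 1. [r7c5∈{3}] only 3 remains possible at r7c5. So r7c5=3.
Step 2. [r5c9∈{1,3,4,7,8,9}] 1 has one home in col 9: r5c9. So r5c9=1.
Step 3. [r7c4∈{7}] only 7 remains possible at r7c4. So r7c4=7.
Step 4. [r8c4∈{2}] r8c4 has the single candidate 2. So r8c4=2.
Step 5. [r5c3∈{4,5,6,8}] 6 has one home in col 3: r5c3 ⇒ r5c3=6.
Step 6. [r5c2∈{4,5,8,9}] row 5 places 5 nowhere but r5c2. So r5c2=5.
Step 7. [r4c1∈{3,4,8,9}] r4c1 is the only open cell in col 1 admitting 3, so r4c1=3.
Step 8. [r9c9∈{2,4,5,7}] r9c9 is the only open cell in row 9 admitting 2. So r9c9=2.
Step 9. [r2c8∈{1,7,8,9}] r2c8 is the only open cell in row 2 admitting 1, so r2c8=1.
Step 10. [r6c6∈{2,3,6}] in col 6, 6 fits only at r6c6. So r6c6=6.
Step 11. [r5c6∈{3,7}] 3 has one home in col 6: r5c6 ⇒ r5c6=3.
Step 12. [r6c9∈{3,4,8,9}] row 6 places 3 nowhere but r6c9. So r6c9=3.
Step 13. [r7c2∈{8}] r7c2's peers cover all but 8, so r7c2=8.
Step 14. [r4c3∈{4,8}] across box 4, 8 lands solely at r4c3. So r4c3=8.
Step 15. [r5c8∈{4,7,8,9}] 8 has one home in box 6: r5c8. So r5c8=8.
Step 16. [r3c8∈{4}] only 4 remains possible at r3c8. So r3c8=4.
Step 17. [r9c8∈{7}] r9c8 is down to just 7. So r9c8=7.
Step 18. [r8c7∈{4}] r8c7 has the single candidate 4 ⇒ r8c7=4.
Step 19. [r1c9∈{7,8,9}] across box 3, 7 lands solely at r1c9 ⇒ r1c9=7.
Step 20. [r6c7∈{9}] r6c7's peers cover all but 9. So r6c7=9.
Step 21. [r6c2∈{4}] only 4 remains possible at r6c2. So r6c2=4.
Step 22. [r1c8∈{9}] r1c8 is down to just 9, so r1c8=9.
Step 23. [r6c4∈{8}] only 8 remains possible at r6c4, so r6c4=8.
Step 24. [r7c8∈{6}] nothing but 6 survives at r7c8, so r7c8=6.
Step 25. [r7c1∈{5}] r7c1 is down to just 5, so r7c1=5.
Step 26. [r8c5∈{1}] r8c5 is down to just 1 ⇒ r8c5=1.
Step 27. [r2c6∈{2}] r2c6's peers cover all but 2 ⇒ r2c6=2.
Step 28. [r2c5∈{8}] only 8 remains possible at r2c5 ⇒ r2c5=8.
Step 29. [r1c3∈{4}] r1c3's peers cover all but 4 ⇒ r1c3=4.
Step 30. [r3c3∈{5}] r3c3 is down to just 5. So r3c3=5.
Step 31. [r9c2∈{1}] nothing but 1 survives at r9c2, so r9c2=1.
Step 32. [r1c5∈{6}] r1c5 is down to just 6 ⇒ r1c5=6.
Step 33. [r4c2∈{9}] r4c2 has the single candidate 9. So r4c2=9.
Step 34. [r5c7∈{7}] r5c7 has the single candidate 7. So r5c7=7.
Step 35. [r3c9∈{8}] r3c9's peers cover all but 8 ⇒ r3c9=8.
Step 36. [r5c5∈{4}] only 4 remains possible at r5c5. So r5c5=4.
Step 37. [r9c6∈{5}] nothing but 5 survives at r9c6, so r9c6=5.
Step 38. [r5c4∈{9}] r5c4 is down to just 9, so r5c4=9.
Step 39. [r3c4∈{3}] r3c4 is down to just 3. So r3c4=3.
Step 40. [r3c7∈{2}] r3c7 has the single candidate 2 ⇒ r3c7=2.
Step 41. [r2c1∈{9}] r2c1 is down to just 9. So r2c1=9.
Step 42. [r2c3∈{7}] r2c3's peers cover all but 7, so r2c3=7.
Step 43. [r8c1∈{6}] r8c1's peers cover all but 6, so r8c1=6.
Step 44. [r4c9∈{4}] r4c9 is down to just 4 ⇒ r4c9=4.
Step 45. [r6c5∈{2}] r6c5's peers cover all but 2. So r6c5=2.
Step 46. [r8c2∈{7}] nothing but 7 survives at r8c2, so r8c2=7.
Step 47. [r9c1∈{4}] nothing but 4 survives at r9c1 ⇒ r9c1=4.
Step 48. [r7c9∈{9}] nothing but 9 survives at r7c9 ⇒ r7c9=9.
Step 49. [r8c8∈{3}] r8c8 has the single candidate 3. So r8c8=3.
Step 50. [r4c6∈{7}] r4c6's peers cover all but 7 ⇒ r4c6=7.
Step 51. [r1c1∈{8}] r1c1 has the single candidate 8. So r1c1=8.
Step 52. [r8c9∈{5}] r8c9 has the single candidate 5 ⇒ r8c9=5.

Answer: 8 2 4 5 6 1 3 9 7 / 9 3 7 4 8 2 5 1 6 / 1 6 5 3 7 9 2 4 8 / 3 9 8 1 5 7 6 2 4 / 2 5 6 9 4 3 7 8 1 / 7 4 1 8 2 6 9 5 3 / 5 8 2 7 3 4 1 6 9 / 6 7 9 2 1 8 4 3 5 / 4 1 3 6 9 5 8 7 2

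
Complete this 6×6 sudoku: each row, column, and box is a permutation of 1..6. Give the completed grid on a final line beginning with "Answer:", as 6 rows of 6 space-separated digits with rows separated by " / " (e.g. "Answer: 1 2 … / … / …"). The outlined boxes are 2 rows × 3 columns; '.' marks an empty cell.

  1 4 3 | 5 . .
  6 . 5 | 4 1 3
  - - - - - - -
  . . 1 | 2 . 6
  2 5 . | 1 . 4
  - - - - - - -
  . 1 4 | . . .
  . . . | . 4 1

Step 1. [r6c2∈{2,3,6}] 6 has one home in col 2: r6c2. So r6c2=6.
Step 2. [r5c6∈{2,5}] across col 6, 5 lands solely at r5c6, so r5c6=5.
Step 3. [r5c1∈{3}] nothing but 3 survives at r5c1, so r5c1=3.
Step 4. [r5c5∈{2,6}] r5c5 is the only open cell in row 5 admitting 2 ⇒ r5c5=2.
Step 5. [r3c5∈{3,5}] row 3 places 5 nowhere but r3c5, so r3c5=5.
Step 6. [r3c2∈{3}] only 3 remains possible at r3c2, so r3c2=3.
Step 7. [r2c2∈{2}] r2c2 is down to just 2. So r2c2=2.
Step 8. [r3c1∈{4}] nothing but 4 survives at r3c1. So r3c1=4.
Step 9. [r5c4∈{6}] r5c4 is down to just 6, so r5c4=6.
Step 10. [r6c4∈{3}] r6c4's peers cover all but 3 ⇒ r6c4=3.
Step 11. [r1c5∈{6}] r1c5 has the single candidate 6. So r1c5=6.
Step 12. [r1c6∈{2}] r1c6 has the single candidate 2. So r1c6=2.
Step 13. [r4c3∈{6}] r4c3 is down to just 6, so r4c3=6.
Step 14. [r4c5∈{3}] r4c5's peers cover all but 3. So r4c5=3.
Step 15. [r6c1∈{5}] only 5 remains possible at r6c1. So r6c1=5.
Step 16. [r6c3∈{2}] r6c3 has the single candidate 2, so r6c3=2.

Answer: 1 4 3 5 6 2 / 6 2 5 4 1 3 / 4 3 1 2 5 6 / 2 5 6 1 3 4 / 3 1 4 6 2 5 / 5 6 2 3 4 1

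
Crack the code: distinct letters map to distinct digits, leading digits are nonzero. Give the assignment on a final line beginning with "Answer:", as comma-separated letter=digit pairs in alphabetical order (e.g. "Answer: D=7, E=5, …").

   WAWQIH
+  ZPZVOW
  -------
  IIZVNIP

Step 1. [I] I is the leading digit of a 7-digit sum of two 6-digit numbers; the final carry is exactly 1 ⇒ I=1.
Step 2. [col 1: H + W ≡ P (mod 10)] W=8 is one option consistent with column 1 (H + W ≡ P (mod 10), carry-in 0) — take it, so W=8.
Step 3. [col 1: H + W ≡ P (mod 10)] column 1 (H + W ≡ P (mod 10), carry-in 0) doesn't pin P yet; pick P=5 and continue, so P=5.
Step 4. [col 1: H + W ≡ P (mod 10)] column 1 reads H+W+carry(0)=P with W=8, P=5; with digits 1,5,8 already taken and all letters distinct, the only value for H is 7 ⇒ H=7.
Step 5. [col 2: I + O ≡ I (mod 10)] column 2: given I=1, carry-in 1, and digits 1,5,7,8 already taken and all letters distinct, I+O≡I (mod 10) forces O=9, so O=9.
Step 6. [col 3: Q + V ≡ N (mod 10)] Q=3 is one option consistent with column 3 (Q + V ≡ N (mod 10), carry-in 1) — take it. So Q=3.
Step 7. [col 3: Q + V ≡ N (mod 10)] no forcing yet in column 3 (carry-in 1); V=0 is free and consistent — try it. So V=0.
Step 8. [col 3: Q + V ≡ N (mod 10)] in column 3 we have Q+V≡N with carry-in 1; given Q=3, V=0 and digits 0,1,3,5,7,8,9 already taken and all letters distinct, that pins N to 4 ⇒ N=4.
Step 9. [col 4: W + Z ≡ V (mod 10)] in column 4 we have W+Z≡V with carry-in 0; given W=8, V=0 and digits 0,1,3,4,5,7,8,9 already taken and all letters distinct, that pins Z to 2, so Z=2.
Step 10. [col 5: A + P ≡ Z (mod 10)] column 5 reads A+P+carry(1)=Z with P=5, Z=2; with digits 0,1,2,3,4,5,7,8,9 already taken and all letters distinct, the only value for A is 6 ⇒ A=6.

Answer: A=6, H=7, I=1, N=4, O=9, P=5, Q=3, V=0, W=8, Z=2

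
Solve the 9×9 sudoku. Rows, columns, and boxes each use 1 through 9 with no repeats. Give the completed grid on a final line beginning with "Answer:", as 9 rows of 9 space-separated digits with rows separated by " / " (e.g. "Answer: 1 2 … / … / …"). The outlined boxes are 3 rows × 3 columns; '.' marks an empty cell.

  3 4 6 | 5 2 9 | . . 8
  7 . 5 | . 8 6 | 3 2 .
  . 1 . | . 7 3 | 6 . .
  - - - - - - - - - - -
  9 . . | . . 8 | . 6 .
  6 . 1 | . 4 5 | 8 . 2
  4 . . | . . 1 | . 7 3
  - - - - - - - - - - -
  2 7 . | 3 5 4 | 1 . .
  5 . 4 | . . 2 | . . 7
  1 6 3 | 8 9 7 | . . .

Step 1. [r5c8∈{9}] r5c8 is down to just 9 ⇒ r5c8=9.
Step 2. [r3c3∈{2,8,9}] 2 has one home in row 3: r3c3 ⇒ r3c3=2.
Step 3. [r6c7∈{5}] nothing but 5 survives at r6c7, so r6c7=5.
Step 4. [r3c9∈{4,5,9}] row 3 places 9 nowhere but r3c9 ⇒ r3c9=9.
Step 5. [r2c4∈{1,4}] 1 has one home in box 2: r2c4. So r2c4=1.
Step 6. [r2c9∈{4}] nothing but 4 survives at r2c9, so r2c9=4.
Step 7. [r9c8∈{4,5}] r9c8 is the only open cell in col 8 admitting 4 ⇒ r9c8=4.
Step 8. [r6c4∈{2,6,9}] across row 6, 9 lands solely at r6c4. So r6c4=9.
Step 9. [r4c4∈{2,7}] col 4 places 2 nowhere but r4c4 ⇒ r4c4=2.
Step 10. [r6c3∈{8}] only 8 remains possible at r6c3, so r6c3=8.
Step 11. [r8c2∈{8,9}] in col 2, 8 fits only at r8c2. So r8c2=8.
Step 12. [r8c5∈{1,6}] 1 has one home in row 8: r8c5, so r8c5=1.
Step 13. [r5c2∈{3}] r5c2's peers cover all but 3. So r5c2=3.
Step 14. [r4c5∈{3}] r4c5 is down to just 3, so r4c5=3.
Step 15. [r7c9∈{6}] r7c9 is down to just 6. So r7c9=6.
Step 16. [r3c4∈{4}] r3c4's peers cover all but 4. So r3c4=4.
Step 17. [r1c8∈{1}] nothing but 1 survives at r1c8 ⇒ r1c8=1.
Step 18. [r8c8∈{3}] only 3 remains possible at r8c8. So r8c8=3.
Step 19. [r4c9∈{1}] r4c9 has the single candidate 1 ⇒ r4c9=1.
Step 20. [r4c3∈{7}] nothing but 7 survives at r4c3, so r4c3=7.
Step 21. [r6c2∈{2}] r6c2's peers cover all but 2, so r6c2=2.
Step 22. [r9c7∈{2}] nothing but 2 survives at r9c7, so r9c7=2.
Step 23. [r4c7∈{4}] only 4 remains possible at r4c7 ⇒ r4c7=4.
Step 24. [r4c2∈{5}] r4c2 is down to just 5. So r4c2=5.
Step 25. [r7c8∈{8}] r7c8 has the single candidate 8. So r7c8=8.
Step 26. [r6c5∈{6}] r6c5's peers cover all but 6, so r6c5=6.
Step 27. [r9c9∈{5}] r9c9 is down to just 5, so r9c9=5.
Step 28. [r7c3∈{9}] r7c3 is down to just 9, so r7c3=9.
Step 29. [r3c1∈{8}] r3c1 is down to just 8 ⇒ r3c1=8.
Step 30. [r1c7∈{7}] r1c7 has the single candidate 7. So r1c7=7.
Step 31. [r8c7∈{9}] r8c7 is down to just 9. So r8c7=9.
Step 32. [r5c4∈{7}] r5c4 is down to just 7. So r5c4=7.
Step 33. [r3c8∈{5}] nothing but 5 survives at r3c8 ⇒ r3c8=5.
Step 34. [r8c4∈{6}] r8c4 is down to just 6, so r8c4=6.
Step 35. [r2c2∈{9}] r2c2's peers cover all but 9, so r2c2=9.

Answer: 3 4 6 5 2 9 7 1 8 / 7 9 5 1 8 6 3 2 4 / 8 1 2 4 7 3 6 5 9 / 9 5 7 2 3 8 4 6 1 / 6 3 1 7 4 5 8 9 2 / 4 2 8 9 6 1 5 7 3 / 2 7 9 3 5 4 1 8 6 / 5 8 4 6 1 2 9 3 7 / 1 6 3 8 9 7 2 4 5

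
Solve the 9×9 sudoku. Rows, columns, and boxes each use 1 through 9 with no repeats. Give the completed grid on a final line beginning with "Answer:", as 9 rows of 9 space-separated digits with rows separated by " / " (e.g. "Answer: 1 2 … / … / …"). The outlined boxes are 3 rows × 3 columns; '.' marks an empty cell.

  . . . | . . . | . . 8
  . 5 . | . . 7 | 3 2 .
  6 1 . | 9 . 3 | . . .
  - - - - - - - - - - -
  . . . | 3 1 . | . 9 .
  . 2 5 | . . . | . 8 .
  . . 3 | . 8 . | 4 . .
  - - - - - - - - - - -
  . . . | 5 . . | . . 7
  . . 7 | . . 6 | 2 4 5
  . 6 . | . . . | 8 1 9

Step 1. [r7c6∈{1,2,4,8,9}] in col 6, 8 fits only at r7c6. So r7c6=8.
Step 2. [r1c7∈{1,5,6,7,9}] r1c7 is the only open cell in col 7 admitting 9, so r1c7=9.
Step 3. [r7c3∈{1,2,4,9}] 1 has one home in col 3: r7c3 ⇒ r7c3=1.
Step 4. [r1c6∈{1,2,4,5}] 1 has one home in col 6: r1c6. So r1c6=1.
Step 5. [r5c7∈{1,6,7}] 1 has one home in col 7: r5c7 ⇒ r5c7=1.
Step 6. [r3c3∈{2,4,8}] 8 has one home in row 3: r3c3, so r3c3=8.
Step 7. [r3c5∈{2,4,5}] 2 has one home in row 3: r3c5 ⇒ r3c5=2.
Step 8. [r7c1∈{2,3,4,9}] 2 has one home in row 7: r7c1, so r7c1=2.
Step 9. [r9c3∈{4}] r9c3 has the single candidate 4, so r9c3=4.
Step 10. [r7c5∈{3,4,9}] row 7 places 4 nowhere but r7c5 ⇒ r7c5=4.
Step 11. [r2c5∈{6}] r2c5 has the single candidate 6 ⇒ r2c5=6.
Step 12. [r8c5∈{3,9}] r8c5 is the only open cell in box 8 admitting 9, so r8c5=9.
Step 13. [r5c5∈{7}] nothing but 7 survives at r5c5 ⇒ r5c5=7.
Step 14. [r1c8∈{5,6,7}] row 1 places 6 nowhere but r1c8 ⇒ r1c8=6.
Step 15. [r1c4∈{4}] nothing but 4 survives at r1c4 ⇒ r1c4=4.
Step 16. [r4c2∈{4,7,8}] r4c2 is the only open cell in col 2 admitting 4. So r4c2=4.
Step 17. [r5c1∈{9}] nothing but 9 survives at r5c1, so r5c1=9.
Step 18. [r6c2∈{7}] only 7 remains possible at r6c2 ⇒ r6c2=7.
Step 19. [r6c8∈{5}] only 5 remains possible at r6c8 ⇒ r6c8=5.
Step 20. [r9c6∈{2}] r9c6 is down to just 2 ⇒ r9c6=2.
Step 21. [r1c2∈{3}] r1c2 has the single candidate 3. So r1c2=3.
Step 22. [r4c7∈{6,7}] 7 has one home in row 4: r4c7. So r4c7=7.
Step 23. [r4c9∈{2,6}] row 4 places 2 nowhere but r4c9. So r4c9=2.
Step 24. [r5c4∈{6}] r5c4 is down to just 6 ⇒ r5c4=6.
Step 25. [r8c1∈{3,8}] 3 has one home in row 8: r8c1, so r8c1=3.
Step 26. [r2c1∈{4}] only 4 remains possible at r2c1, so r2c1=4.
Step 27. [r1c3∈{2}] r1c3 is down to just 2, so r1c3=2.
Step 28. [r7c2∈{9}] r7c2 is down to just 9. So r7c2=9.
Step 29. [r4c1∈{8}] r4c1's peers cover all but 8. So r4c1=8.
Step 30. [r5c6∈{4}] only 4 remains possible at r5c6 ⇒ r5c6=4.
Step 31. [r7c7∈{6}] nothing but 6 survives at r7c7 ⇒ r7c7=6.
Step 32. [r3c7∈{5}] r3c7 has the single candidate 5. So r3c7=5.
Step 33. [r4c3∈{6}] r4c3 is down to just 6. So r4c3=6.
Step 34. [r1c5∈{5}] only 5 remains possible at r1c5, so r1c5=5.
Step 35. [r2c3∈{9}] r2c3 is down to just 9, so r2c3=9.
Step 36. [r2c4∈{8}] r2c4's peers cover all but 8, so r2c4=8.
Step 37. [r7c8∈{3}] nothing but 3 survives at r7c8, so r7c8=3.
Step 38. [r6c4∈{2}] only 2 remains possible at r6c4, so r6c4=2.
Step 39. [r8c4∈{1}] r8c4's peers cover all but 1 ⇒ r8c4=1.
Step 40. [r2c9∈{1}] r2c9's peers cover all but 1 ⇒ r2c9=1.
Step 41. [r3c9∈{4}] r3c9's peers cover all but 4, so r3c9=4.
Step 42. [r3c8∈{7}] nothing but 7 survives at r3c8. So r3c8=7.
Step 43. [r9c1∈{5}] r9c1's peers cover all but 5 ⇒ r9c1=5.
Step 44. [r6c9∈{6}] r6c9 is down to just 6, so r6c9=6.
Step 45. [r8c2∈{8}] r8c2 is down to just 8, so r8c2=8.
Step 46. [r6c1∈{1}] r6c1 has the single candidate 1, so r6c1=1.
Step 47. [r6c6∈{9}] only 9 remains possible at r6c6, so r6c6=9.
Step 48. [r5c9∈{3}] r5c9 has the single candidate 3. So r5c9=3.
Step 49. [r1c1∈{7}] r1c1 has the single candidate 7. So r1c1=7.
Step 50. [r9c5∈{3}] nothing but 3 survives at r9c5. So r9c5=3.
Step 51. [r9c4∈{7}] r9c4 has the single candidate 7. So r9c4=7.
Step 52. [r4c6∈{5}] only 5 remains possible at r4c6 ⇒ r4c6=5.

Answer: 7 3 2 4 5 1 9 6 8 / 4 5 9 8 6 7 3 2 1 / 6 1 8 9 2 3 5 7 4 / 8 4 6 3 1 5 7 9 2 / 9 2 5 6 7 4 1 8 3 / 1 7 3 2 8 9 4 5 6 / 2 9 1 5 4 8 6 3 7 / 3 8 7 1 9 6 2 4 5 / 5 6 4 7 3 2 8 1 9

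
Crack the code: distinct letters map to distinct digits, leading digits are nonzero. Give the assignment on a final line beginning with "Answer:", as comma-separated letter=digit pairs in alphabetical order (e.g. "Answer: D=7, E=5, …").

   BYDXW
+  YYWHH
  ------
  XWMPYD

Step 1. [X] X is the leading digit of a 6-digit sum of two 5-digit numbers; the final carry is exactly 1. So X=1.
Step 2. [col 1: W + H ≡ D (mod 10)] several values work for D in column 1 (W + H ≡ D (mod 10), carry-in 0); try D=8, so D=8.
Step 3. [col 1: W + H ≡ D (mod 10)] W=2 is one option consistent with column 1 (W + H ≡ D (mod 10), carry-in 0) — take it. So W=2.
Step 4. [col 1: W + H ≡ D (mod 10)] from column 1 (W=2, D=8, carry-in 0, digits 1,2,8 already taken and all letters distinct): H must equal 6 ⇒ H=6.
Step 5. [col 2: X + H ≡ Y (mod 10)] column 2: given X=1, H=6, carry-in 0, and digits 1,2,6,8 already taken and all letters distinct, X+H≡Y (mod 10) forces Y=7. So Y=7.
Step 6. [col 3: D + W ≡ P (mod 10)] column 3: given D=8, W=2, carry-in 0, and digits 1,2,6,7,8 already taken and all letters distinct, D+W≡P (mod 10) forces P=0 ⇒ P=0.
Step 7. [col 4: Y + Y ≡ M (mod 10)] column 4: given Y=7, carry-in 1, and digits 0,1,2,6,7,8 already taken and all letters distinct, Y+Y≡M (mod 10) forces M=5 ⇒ M=5.
Step 8. [col 5: B + Y ≡ W (mod 10)] column 5 reads B+Y+carry(1)=W with Y=7, W=2; with digits 0,1,2,5,6,7,8 already taken and all letters distinct, the only value for B is 4, so B=4.

Answer: B=4, D=8, H=6, M=5, P=0, W=2, X=1, Y=7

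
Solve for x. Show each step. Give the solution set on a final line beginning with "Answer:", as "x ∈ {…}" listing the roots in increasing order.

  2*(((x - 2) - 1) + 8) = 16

Step 1. [2*(((x - 2) - 1) + 8) = 16] divide by the outer 2. So div: ((x - 2) - 1) + 8 = 8.
Step 2. [((x - 2) - 1) + 8 = 8] 8 comes off first (subtract 8), so sub: (x - 2) - 1 = 0.
Step 3. [(x - 2) - 1 = 0] -1 is outermost — add 1 both sides, so sub: x - 2 = 1.
Step 4. [x - 2 = 1] the outer -2 inverts by adding 2. So sub: x = 3.

Answer: x ∈ {3}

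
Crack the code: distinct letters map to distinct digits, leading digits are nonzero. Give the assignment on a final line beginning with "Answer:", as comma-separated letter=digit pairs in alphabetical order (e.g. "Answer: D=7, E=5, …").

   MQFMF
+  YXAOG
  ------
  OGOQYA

Step 1. [col 1: F + G ≡ A (mod 10)] no forcing yet in column 1 (carry-in 0); A=4 is free and consistent — try it ⇒ A=4.
Step 2. [col 1: F + G ≡ A (mod 10)] column 1 (F + G ≡ A (mod 10), carry-in 0) doesn't pin G yet; pick G=5 and continue. So G=5.
Step 3. [col 1: F + G ≡ A (mod 10)] in column 1 we have F+G≡A with carry-in 0; given G=5, A=4 and digits 4,5 already taken and all letters distinct, that pins F to 9, so F=9.
Step 4. [col 2: M + O ≡ Y (mod 10)] no forcing yet in column 2 (carry-in 1); Y=8 is free and consistent — try it ⇒ Y=8.
Step 5. [col 2: M + O ≡ Y (mod 10)] several values work for O in column 2 (M + O ≡ Y (mod 10), carry-in 1); try O=1, so O=1.
Step 6. [col 2: M + O ≡ Y (mod 10)] column 2 reads M+O+carry(1)=Y with O=1, Y=8; with digits 1,4,5,8,9 already taken and all letters distinct, the only value for M is 6 ⇒ M=6.
Step 7. [col 3: F + A ≡ Q (mod 10)] in column 3 we have F+A≡Q with carry-in 0; given F=9, A=4 and digits 1,4,5,6,8,9 already taken and all letters distinct, that pins Q to 3. So Q=3.
Step 8. [col 4: Q + X ≡ O (mod 10)] from column 4 (Q=3, O=1, carry-in 1, digits 1,3,4,5,6,8,9 already taken and all letters distinct): X must equal 7, so X=7.

Answer: A=4, F=9, G=5, M=6, O=1, Q=3, X=7, Y=8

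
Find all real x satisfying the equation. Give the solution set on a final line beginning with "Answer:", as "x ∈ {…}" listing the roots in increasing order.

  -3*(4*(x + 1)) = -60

Step 1. [-3*(4*(x + 1)) = -60] -3 out front; divide by -3 ⇒ div: 4*(x + 1) = 20.
Step 2. [4*(x + 1) = 20] leading coefficient 4: divide by 4 ⇒ div: x + 1 = 5.
Step 3. [x + 1 = 5] +1 is outermost — subtract 1 both sides, so sub: x = 4.

Answer: x ∈ {4}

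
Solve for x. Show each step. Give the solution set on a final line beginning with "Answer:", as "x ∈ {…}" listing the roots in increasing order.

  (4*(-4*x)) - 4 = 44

Step 1. [(4*(-4*x)) - 4 = 44] peel the -4: add 4 from each side, so sub: 4*(-4*x) = 48.
Step 2. [4*(-4*x) = 48] 4 out front; divide by 4 ⇒ div: -4*x = 12.
Step 3. [-4*x = 12] -4 out front; divide by -4, so div: x = -3.

Answer: x ∈ {-3}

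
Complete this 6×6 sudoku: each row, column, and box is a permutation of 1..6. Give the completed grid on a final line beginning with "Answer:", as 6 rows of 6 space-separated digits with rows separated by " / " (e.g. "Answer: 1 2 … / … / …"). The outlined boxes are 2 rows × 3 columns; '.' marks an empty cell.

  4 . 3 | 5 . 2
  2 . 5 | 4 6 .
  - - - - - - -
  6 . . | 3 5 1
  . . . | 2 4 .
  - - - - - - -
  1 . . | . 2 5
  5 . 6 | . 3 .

Step 1. [r5c3∈{4}] nothing but 4 survives at r5c3, so r5c3=4.
Step 2. [r4c2∈{1,3,5}] 5 has one home in row 4: r4c2, so r4c2=5.
Step 3. [r6c2∈{2}] r6c2's peers cover all but 2 ⇒ r6c2=2.
Step 4. [r1c5∈{1}] r1c5's peers cover all but 1. So r1c5=1.
Step 5. [r4c6∈{6}] r4c6 is down to just 6 ⇒ r4c6=6.
Step 6. [r6c6∈{4}] r6c6 is down to just 4. So r6c6=4.
Step 7. [r3c3∈{2}] r3c3's peers cover all but 2. So r3c3=2.
Step 8. [r2c6∈{3}] r2c6 is down to just 3, so r2c6=3.
Step 9. [r2c2∈{1}] r2c2's peers cover all but 1, so r2c2=1.
Step 10. [r4c1∈{3}] r4c1 is down to just 3, so r4c1=3.
Step 11. [r5c4∈{6}] r5c4 has the single candidate 6, so r5c4=6.
Step 12. [r1c2∈{6}] only 6 remains possible at r1c2, so r1c2=6.
Step 13. [r3c2∈{4}] r3c2's peers cover all but 4, so r3c2=4.
Step 14. [r4c3∈{1}] r4c3 has the single candidate 1 ⇒ r4c3=1.
Step 15. [r6c4∈{1}] r6c4 is down to just 1, so r6c4=1.
Step 16. [r5c2∈{3}] nothing but 3 survives at r5c2. So r5c2=3.

Answer: 4 6 3 5 1 2 / 2 1 5 4 6 3 / 6 4 2 3 5 1 / 3 5 1 2 4 6 / 1 3 4 6 2 5 / 5 2 6 1 3 4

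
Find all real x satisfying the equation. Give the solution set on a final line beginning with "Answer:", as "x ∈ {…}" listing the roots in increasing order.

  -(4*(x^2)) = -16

Step 1. [-(4*(x^2)) = -16] LHS negated; negate both sides, so neg: 4*(x^2) = 16.
Step 2. [4*(x^2) = 16] leading coefficient 4: divide by 4. So div: x^2 = 4.
Step 3. [x^2 = 4] √ both sides: 4 ≥ 0 gives two branches. So sqrt: x = 2 or -2.

Answer: x ∈ {-2, 2}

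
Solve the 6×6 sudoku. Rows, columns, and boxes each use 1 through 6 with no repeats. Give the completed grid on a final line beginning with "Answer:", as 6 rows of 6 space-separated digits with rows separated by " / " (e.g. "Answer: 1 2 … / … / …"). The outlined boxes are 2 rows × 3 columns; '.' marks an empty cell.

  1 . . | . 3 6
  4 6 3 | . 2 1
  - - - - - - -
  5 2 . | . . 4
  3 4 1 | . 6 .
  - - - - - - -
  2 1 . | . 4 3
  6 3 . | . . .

Step 1. [r6c5∈{1,5}] across col 5, 5 lands solely at r6c5, so r6c5=5.
Step 2. [r2c4∈{5}] r2c4 is down to just 5 ⇒ r2c4=5.
Step 3. [r4c4∈{2}] nothing but 2 survives at r4c4. So r4c4=2.
Step 4. [r5c3∈{5}] r5c3's peers cover all but 5. So r5c3=5.
Step 5. [r3c4∈{1,3}] in row 3, 3 fits only at r3c4 ⇒ r3c4=3.
Step 6. [r3c3∈{6}] r3c3 has the single candidate 6. So r3c3=6.
Step 7. [r3c5∈{1}] r3c5's peers cover all but 1. So r3c5=1.
Step 8. [r1c3∈{2}] only 2 remains possible at r1c3. So r1c3=2.
Step 9. [r6c4∈{1}] only 1 remains possible at r6c4 ⇒ r6c4=1.
Step 10. [r5c4∈{6}] nothing but 6 survives at r5c4, so r5c4=6.
Step 11. [r6c6∈{2}] only 2 remains possible at r6c6, so r6c6=2.
Step 12. [r1c2∈{5}] only 5 remains possible at r1c2. So r1c2=5.
Step 13. [r4c6∈{5}] r4c6 is down to just 5, so r4c6=5.
Step 14. [r6c3∈{4}] only 4 remains possible at r6c3 ⇒ r6c3=4.
Step 15. [r1c4∈{4}] nothing but 4 survives at r1c4, so r1c4=4.

Answer: 1 5 2 4 3 6 / 4 6 3 5 2 1 / 5 2 6 3 1 4 / 3 4 1 2 6 5 / 2 1 5 6 4 3 / 6 3 4 1 5 2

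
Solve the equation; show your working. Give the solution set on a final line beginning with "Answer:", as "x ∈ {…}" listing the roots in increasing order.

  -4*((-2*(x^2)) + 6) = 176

Step 1. [-4*((-2*(x^2)) + 6) = 176] LHS = -4·(…); ÷-4 both sides. So div: (-2*(x^2)) + 6 = -44.
Step 2. [(-2*(x^2)) + 6 = -44] the outer +6 inverts by subtracting 6, so sub: -2*(x^2) = -50.
Step 3. [-2*(x^2) = -50] -2 out front; divide by -2 ⇒ div: x^2 = 25.
Step 4. [x^2 = 25] √ both sides: 25 ≥ 0 gives two branches. So sqrt: x = 5 or -5.

Answer: x ∈ {-5, 5}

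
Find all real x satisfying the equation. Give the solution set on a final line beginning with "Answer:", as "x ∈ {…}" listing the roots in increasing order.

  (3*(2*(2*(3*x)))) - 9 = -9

Step 1. [(3*(2*(2*(3*x)))) - 9 = -9] the outer -9 inverts by adding 9, so sub: 3*(2*(2*(3*x))) = 0.
Step 2. [3*(2*(2*(3*x))) = 0] LHS = 3·(…); ÷3 both sides ⇒ div: 2*(2*(3*x)) = 0.
Step 3. [2*(2*(3*x)) = 0] 2 out front; divide by 2. So div: 2*(3*x) = 0.
Step 4. [2*(3*x) = 0] LHS = 2·(…); ÷2 both sides, so div: 3*x = 0.
Step 5. [3*x = 0] 3 out front; divide by 3, so div: x = 0.

Answer: x ∈ {0}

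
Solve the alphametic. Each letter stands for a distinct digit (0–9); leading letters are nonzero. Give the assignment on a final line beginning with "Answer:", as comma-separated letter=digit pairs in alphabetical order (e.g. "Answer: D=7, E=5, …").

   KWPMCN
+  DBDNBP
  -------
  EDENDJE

Step 1. [col 1: N + P ≡ E (mod 10)] no forcing yet in column 1 (carry-in 0); E=1 is free and consistent — try it, so E=1.
Step 2. [col 1: N + P ≡ E (mod 10)] column 1 (N + P ≡ E (mod 10), carry-in 0) doesn't pin N yet; pick N=3 and continue, so N=3.
Step 3. [col 1: N + P ≡ E (mod 10)] in column 1 we have N+P≡E with carry-in 0; given N=3, E=1 and digits 1,3 already taken and all letters distinct, that pins P to 8 ⇒ P=8.
Step 4. [col 2: C + B ≡ J (mod 10)] several values work for C in column 2 (C + B ≡ J (mod 10), carry-in 1); try C=0. So C=0.
Step 5. [col 2: C + B ≡ J (mod 10)] no forcing yet in column 2 (carry-in 1); J=7 is free and consistent — try it. So J=7.
Step 6. [col 2: C + B ≡ J (mod 10)] column 2: given C=0, J=7, carry-in 1, and digits 0,1,3,7,8 already taken and all letters distinct, C+B≡J (mod 10) forces B=6 ⇒ B=6.
Step 7. [col 3: M + N ≡ D (mod 10)] several values work for M in column 3 (M + N ≡ D (mod 10), carry-in 0); try M=2 ⇒ M=2.
Step 8. [col 3: M + N ≡ D (mod 10)] from column 3 (M=2, N=3, carry-in 0, digits 0,1,2,3,6,7,8 already taken and all letters distinct): D must equal 5 ⇒ D=5.
Step 9. [col 5: W + B ≡ E (mod 10)] column 5: given B=6, E=1, carry-in 1, and digits 0,1,2,3,5,6,7,8 already taken and all letters distinct, W+B≡E (mod 10) forces W=4, so W=4.
Step 10. [col 6: K + D ≡ D (mod 10)] column 6: given D=5, carry-in 1, and digits 0,1,2,3,4,5,6,7,8 already taken and all letters distinct, K+D≡D (mod 10) forces K=9, so K=9.

Answer: B=6, C=0, D=5, E=1, J=7, K=9, M=2, N=3, P=8, W=4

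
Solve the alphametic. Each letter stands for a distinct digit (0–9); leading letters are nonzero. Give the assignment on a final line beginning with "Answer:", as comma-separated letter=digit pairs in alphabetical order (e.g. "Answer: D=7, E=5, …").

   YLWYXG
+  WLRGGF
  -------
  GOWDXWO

Step 1. [col 1: G + F ≡ O (mod 10)] column 1 (G + F ≡ O (mod 10), carry-in 0) doesn't pin G yet; pick G=1 and continue, so G=1.
Step 2. [col 1: G + F ≡ O (mod 10)] column 1 (G + F ≡ O (mod 10), carry-in 0) doesn't pin F yet; pick F=5 and continue ⇒ F=5.
Step 3. [col 1: G + F ≡ O (mod 10)] column 1 reads G+F+carry(0)=O with G=1, F=5; with digits 1,5 already taken and all letters distinct, the only value for O is 6. So O=6.
Step 4. [col 2: X + G ≡ W (mod 10)] no forcing yet in column 2 (carry-in 0); W=9 is free and consistent — try it. So W=9.
Step 5. [col 2: X + G ≡ W (mod 10)] in column 2 we have X+G≡W with carry-in 0; given G=1, W=9 and digits 1,5,6,9 already taken and all letters distinct, that pins X to 8, so X=8.
Step 6. [col 3: Y + G ≡ X (mod 10)] column 3: given G=1, X=8, carry-in 0, and digits 1,5,6,8,9 already taken and all letters distinct, Y+G≡X (mod 10) forces Y=7, so Y=7.
Step 7. [col 4: W + R ≡ D (mod 10)] no forcing yet in column 4 (carry-in 0); R=3 is free and consistent — try it ⇒ R=3.
Step 8. [col 4: W + R ≡ D (mod 10)] column 4: given W=9, R=3, carry-in 0, and digits 1,3,5,6,7,8,9 already taken and all letters distinct, W+R≡D (mod 10) forces D=2 ⇒ D=2.
Step 9. [col 5: L + L ≡ W (mod 10)] in column 5 we have L+L≡W with carry-in 1; given W=9 and digits 1,2,3,5,6,7,8,9 already taken and all letters distinct, that pins L to 4. So L=4.

Answer: D=2, F=5, G=1, L=4, O=6, R=3, W=9, X=8, Y=7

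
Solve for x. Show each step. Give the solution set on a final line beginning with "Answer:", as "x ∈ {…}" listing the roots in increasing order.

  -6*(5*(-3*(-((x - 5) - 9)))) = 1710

Step 1. [-6*(5*(-3*(-((x - 5) - 9)))) = 1710] leading coefficient -6: divide by -6. So div: 5*(-3*(-((x - 5) - 9))) = -285.
Step 2. [5*(-3*(-((x - 5) - 9))) = -285] 5·(inner) — divide through by 5 ⇒ div: -3*(-((x - 5) - 9)) = -57.
Step 3. [-3*(-((x - 5) - 9)) = -57] LHS = -3·(…); ÷-3 both sides. So div: -((x - 5) - 9) = 19.
Step 4. [-((x - 5) - 9) = 19] flip signs both sides ⇒ neg: (x - 5) - 9 = -19.
Step 5. [(x - 5) - 9 = -19] add 9: x sits inside (… - 9), so sub: x - 5 = -10.
Step 6. [x - 5 = -10] add 5: x sits inside (… - 5), so sub: x = -5.

Answer: x ∈ {-5}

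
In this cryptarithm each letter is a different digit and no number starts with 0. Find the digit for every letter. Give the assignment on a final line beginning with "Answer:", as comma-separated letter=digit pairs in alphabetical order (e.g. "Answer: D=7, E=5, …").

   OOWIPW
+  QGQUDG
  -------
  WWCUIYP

Step 1. [col 1: W + G ≡ P (mod 10)] column 1 (W + G ≡ P (mod 10), carry-in 0) doesn't pin P yet; pick P=5 and continue ⇒ P=5.
Step 2. [col 1: W + G ≡ P (mod 10)] no forcing yet in column 1 (carry-in 0); G=4 is free and consistent — try it ⇒ G=4.
Step 3. [col 1: W + G ≡ P (mod 10)] in column 1 we have W+G≡P with carry-in 0; given G=4, P=5 and digits 4,5 already taken and all letters distinct, that pins W to 1, so W=1.
Step 4. [col 2: P + D ≡ Y (mod 10)] column 2 (P + D ≡ Y (mod 10), carry-in 0) doesn't pin D yet; pick D=3 and continue ⇒ D=3.
Step 5. [col 2: P + D ≡ Y (mod 10)] column 2: given P=5, D=3, carry-in 0, and digits 1,3,4,5 already taken and all letters distinct, P+D≡Y (mod 10) forces Y=8. So Y=8.
Step 6. [col 3: I + U ≡ I (mod 10)] in column 3 we have I+U≡I with carry-in 0; given nothing yet and digits 1,3,4,5,8 already taken and all letters distinct, that pins U to 0, so U=0.
Step 7. [col 3: I + U ≡ I (mod 10)] I=6 is one option consistent with column 3 (I + U ≡ I (mod 10), carry-in 0) — take it. So I=6.
Step 8. [col 4: W + Q ≡ U (mod 10)] from column 4 (W=1, U=0, carry-in 0, digits 0,1,3,4,5,6,8 already taken and all letters distinct): Q must equal 9 ⇒ Q=9.
Step 9. [col 5: O + G ≡ C (mod 10)] column 5 (O + G ≡ C (mod 10), carry-in 1) doesn't pin C yet; pick C=7 and continue. So C=7.
Step 10. [col 5: O + G ≡ C (mod 10)] column 5: given G=4, C=7, carry-in 1, and digits 0,1,3,4,5,6,7,8,9 already taken and all letters distinct, O+G≡C (mod 10) forces O=2, so O=2.

Answer: C=7, D=3, G=4, I=6, O=2, P=5, Q=9, U=0, W=1, Y=8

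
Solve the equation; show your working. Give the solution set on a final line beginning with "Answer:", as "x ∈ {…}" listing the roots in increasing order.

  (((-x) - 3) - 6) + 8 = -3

Step 1. [(((-x) - 3) - 6) + 8 = -3] 8 comes off first (subtract 8) ⇒ sub: ((-x) - 3) - 6 = -11.
Step 2. [((-x) - 3) - 6 = -11] the outer -6 inverts by adding 6. So sub: (-x) - 3 = -5.
Step 3. [(-x) - 3 = -5] peel the -3: add 3 from each side. So sub: -x = -2.
Step 4. [-x = -2] flip signs both sides ⇒ neg: x = 2.

Answer: x ∈ {2}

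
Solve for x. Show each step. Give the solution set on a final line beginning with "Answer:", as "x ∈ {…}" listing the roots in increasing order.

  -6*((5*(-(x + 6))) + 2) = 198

Step 1. [-6*((5*(-(x + 6))) + 2) = 198] divide by the outer -6. So div: (5*(-(x + 6))) + 2 = -33.
Step 2. [(5*(-(x + 6))) + 2 = -33] peel the +2: subtract 2 from each side. So sub: 5*(-(x + 6)) = -35.
Step 3. [5*(-(x + 6)) = -35] 5·(inner) — divide through by 5, so div: -(x + 6) = -7.
Step 4. [-(x + 6) = -7] LHS negated; negate both sides, so neg: x + 6 = 7.
Step 5. [x + 6 = 7] peel the +6: subtract 6 from each side, so sub: x = 1.

Answer: x ∈ {1}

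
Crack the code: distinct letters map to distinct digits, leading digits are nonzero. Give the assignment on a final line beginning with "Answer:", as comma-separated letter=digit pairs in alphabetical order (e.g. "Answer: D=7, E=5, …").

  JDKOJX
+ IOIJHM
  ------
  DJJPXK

Step 1. [col 1: X + M ≡ K (mod 10)] column 1 (X + M ≡ K (mod 10), carry-in 0) doesn't pin M yet; pick M=7 and continue ⇒ M=7.
Step 2. [col 1: X + M ≡ K (mod 10)] several values work for K in column 1 (X + M ≡ K (mod 10), carry-in 0); try K=1. So K=1.
Step 3. [col 1: X + M ≡ K (mod 10)] in column 1 we have X+M≡K with carry-in 0; given M=7, K=1 and digits 1,7 already taken and all letters distinct, that pins X to 4 ⇒ X=4.
Step 4. [col 2: J + H ≡ X (mod 10)] no forcing yet in column 2 (carry-in 1); H=8 is free and consistent — try it, so H=8.
Step 5. [col 2: J + H ≡ X (mod 10)] column 2 reads J+H+carry(1)=X with H=8, X=4; with digits 1,4,7,8 already taken and all letters distinct, the only value for J is 5, so J=5.
Step 6. [col 3: O + J ≡ P (mod 10)] column 3 (O + J ≡ P (mod 10), carry-in 1) doesn't pin O yet; pick O=6 and continue ⇒ O=6.
Step 7. [col 3: O + J ≡ P (mod 10)] in column 3 we have O+J≡P with carry-in 1; given O=6, J=5 and digits 1,4,5,6,7,8 already taken and all letters distinct, that pins P to 2 ⇒ P=2.
Step 8. [col 4: K + I ≡ J (mod 10)] column 4 reads K+I+carry(1)=J with K=1, J=5; with digits 1,2,4,5,6,7,8 already taken and all letters distinct, the only value for I is 3. So I=3.
Step 9. [col 5: D + O ≡ J (mod 10)] column 5: given O=6, J=5, carry-in 0, and digits 1,2,3,4,5,6,7,8 already taken and all letters distinct, D+O≡J (mod 10) forces D=9 ⇒ D=9.

Answer: D=9, H=8, I=3, J=5, K=1, M=7, O=6, P=2, X=4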